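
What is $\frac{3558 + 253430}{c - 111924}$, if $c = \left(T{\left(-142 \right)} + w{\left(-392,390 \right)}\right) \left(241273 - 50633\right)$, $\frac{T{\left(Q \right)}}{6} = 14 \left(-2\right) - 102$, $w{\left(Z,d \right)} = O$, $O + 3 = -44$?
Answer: $- \frac{64247}{39442801} \approx -0.0016289$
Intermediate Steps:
$O = -47$ ($O = -3 - 44 = -47$)
$w{\left(Z,d \right)} = -47$
$T{\left(Q \right)} = -780$ ($T{\left(Q \right)} = 6 \left(14 \left(-2\right) - 102\right) = 6 \left(-28 - 102\right) = 6 \left(-130\right) = -780$)
$c = -157659280$ ($c = \left(-780 - 47\right) \left(241273 - 50633\right) = \left(-827\right) 190640 = -157659280$)
$\frac{3558 + 253430}{c - 111924} = \frac{3558 + 253430}{-157659280 - 111924} = \frac{256988}{-157771204} = 256988 \left(- \frac{1}{157771204}\right) = - \frac{64247}{39442801}$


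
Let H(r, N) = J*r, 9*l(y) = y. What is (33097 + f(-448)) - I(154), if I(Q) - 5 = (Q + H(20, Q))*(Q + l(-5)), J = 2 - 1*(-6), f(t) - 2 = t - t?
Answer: -135788/9 ≈ -15088.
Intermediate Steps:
l(y) = y/9
f(t) = 2 (f(t) = 2 + (t - t) = 2 + 0 = 2)
J = 8 (J = 2 + 6 = 8)
H(r, N) = 8*r
I(Q) = 5 + (160 + Q)*(-5/9 + Q) (I(Q) = 5 + (Q + 8*20)*(Q + (1/9)*(-5)) = 5 + (Q + 160)*(Q - 5/9) = 5 + (160 + Q)*(-5/9 + Q))
(33097 + f(-448)) - I(154) = (33097 + 2) - (-755/9 + 154**2 + (1435/9)*154) = 33099 - (-755/9 + 23716 + 220990/9) = 33099 - 1*433679/9 = 33099 - 433679/9 = -135788/9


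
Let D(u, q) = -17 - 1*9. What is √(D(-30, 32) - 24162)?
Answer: 2*I*√6047 ≈ 155.52*I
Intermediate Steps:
D(u, q) = -26 (D(u, q) = -17 - 9 = -26)
√(D(-30, 32) - 24162) = √(-26 - 24162) = √(-24188) = 2*I*√6047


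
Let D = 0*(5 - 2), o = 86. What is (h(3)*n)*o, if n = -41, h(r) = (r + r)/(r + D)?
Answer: -7052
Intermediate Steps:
D = 0 (D = 0*3 = 0)
h(r) = 2 (h(r) = (r + r)/(r + 0) = (2*r)/r = 2)
(h(3)*n)*o = (2*(-41))*86 = -82*86 = -7052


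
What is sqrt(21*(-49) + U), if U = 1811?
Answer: sqrt(782) ≈ 27.964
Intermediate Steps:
sqrt(21*(-49) + U) = sqrt(21*(-49) + 1811) = sqrt(-1029 + 1811) = sqrt(782)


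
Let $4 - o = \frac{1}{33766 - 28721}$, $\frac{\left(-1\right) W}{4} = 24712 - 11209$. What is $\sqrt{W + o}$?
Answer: $\frac{i \sqrt{1374612971245}}{5045} \approx 232.4 i$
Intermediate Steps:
$W = -54012$ ($W = - 4 \left(24712 - 11209\right) = \left(-4\right) 13503 = -54012$)
$o = \frac{20179}{5045}$ ($o = 4 - \frac{1}{33766 - 28721} = 4 - \frac{1}{5045} = \frac{20179}{5045} \approx 3.9998$)
$\sqrt{W + o} = \sqrt{-54012 + \frac{20179}{5045}} = \sqrt{- \frac{272470361}{5045}} = \frac{i \sqrt{1374612971245}}{5045}$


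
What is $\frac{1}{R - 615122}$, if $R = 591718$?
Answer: $- \frac{1}{23404} \approx -4.2728 \cdot 10^{-5}$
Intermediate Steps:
$\frac{1}{R - 615122} = \frac{1}{591718 - 615122} = \frac{1}{-23404} = - \frac{1}{23404}$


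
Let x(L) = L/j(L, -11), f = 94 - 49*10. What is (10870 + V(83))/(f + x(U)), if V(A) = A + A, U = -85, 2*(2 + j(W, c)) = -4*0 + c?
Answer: -16554/577 ≈ -28.690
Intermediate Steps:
j(W, c) = -2 + c/2 (j(W, c) = -2 + (-4*0 + c)/2 = -2 + (0 + c)/2 = -2 + c/2)
f = -396 (f = 94 - 490 = -396)
V(A) = 2*A
x(L) = -2*L/15 (x(L) = L/(-2 + (½)*(-11)) = L/(-2 - 11/2) = L/(-15/2) = L*(-2/15) = -2*L/15)
(10870 + V(83))/(f + x(U)) = (10870 + 2*83)/(-396 - 2/15*(-85)) = (10870 + 166)/(-396 + 34/3) = 11036/(-1154/3) = 11036*(-3/1154) = -16554/577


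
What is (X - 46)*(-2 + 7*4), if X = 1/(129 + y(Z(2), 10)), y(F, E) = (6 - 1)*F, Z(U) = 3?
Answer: -86099/72 ≈ -1195.8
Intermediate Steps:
y(F, E) = 5*F
X = 1/144 (X = 1/(129 + 5*3) = 1/(129 + 15) = 1/144 ≈ 0.0069444)
(X - 46)*(-2 + 7*4) = (1/144 - 46)*(-2 + 7*4) = -6623*(-2 + 28)/144 = -6623/144*26 = -86099/72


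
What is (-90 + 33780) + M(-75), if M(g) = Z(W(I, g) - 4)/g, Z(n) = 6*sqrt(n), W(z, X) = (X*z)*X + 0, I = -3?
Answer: 33690 - 2*I*sqrt(16879)/25 ≈ 33690.0 - 10.394*I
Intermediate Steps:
W(z, X) = z*X**2 (W(z, X) = z*X**2 + 0 = z*X**2)
M(g) = 6*sqrt(-4 - 3*g**2)/g (M(g) = (6*sqrt(-3*g**2 - 4))/g = (6*sqrt(-4 - 3*g**2))/g = 6*sqrt(-4 - 3*g**2)/g)
(-90 + 33780) + M(-75) = (-90 + 33780) + 6*sqrt(-4 - 3*(-75)**2)/(-75) = 33690 + 6*(-1/75)*sqrt(-4 - 3*5625) = 33690 + 6*(-1/75)*sqrt(-4 - 16875) = 33690 + 6*(-1/75)*sqrt(-16879) = 33690 + 6*(-1/75)*(I*sqrt(16879)) = 33690 - 2*I*sqrt(16879)/25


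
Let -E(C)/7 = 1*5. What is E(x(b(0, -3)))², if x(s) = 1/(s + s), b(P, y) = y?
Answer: 1225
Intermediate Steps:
x(s) = 1/(2*s)
E(C) = -35 (E(C) = -7*5 = -35)
E(x(b(0, -3)))² = (-35)² = 1225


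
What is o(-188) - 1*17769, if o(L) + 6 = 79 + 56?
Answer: -17640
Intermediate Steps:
o(L) = 129 (o(L) = -6 + (79 + 56) = -6 + 135 = 129)
o(-188) - 1*17769 = 129 - 1*17769 = 129 - 17769 = -17640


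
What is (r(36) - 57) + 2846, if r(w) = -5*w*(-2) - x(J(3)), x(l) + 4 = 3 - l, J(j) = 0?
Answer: 3150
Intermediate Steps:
x(l) = -1 - l (x(l) = -4 + (3 - l) = -1 - l)
r(w) = 1 + 10*w (r(w) = -5*w*(-2) - (-1 - 1*0) = 10*w - (-1 + 0) = 10*w - 1*(-1) = 10*w + 1 = 1 + 10*w)
(r(36) - 57) + 2846 = ((1 + 10*36) - 57) + 2846 = ((1 + 360) - 57) + 2846 = (361 - 57) + 2846 = 304 + 2846 = 3150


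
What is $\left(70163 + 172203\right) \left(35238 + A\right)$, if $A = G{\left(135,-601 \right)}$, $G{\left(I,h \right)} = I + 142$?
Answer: $8607628490$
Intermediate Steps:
$G{\left(I,h \right)} = 142 + I$
$A = 277$ ($A = 142 + 135 = 277$)
$\left(70163 + 172203\right) \left(35238 + A\right) = \left(70163 + 172203\right) \left(35238 + 277\right) = 242366 \cdot 35515 = 8607628490$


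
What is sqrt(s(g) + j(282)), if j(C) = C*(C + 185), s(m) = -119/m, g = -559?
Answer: sqrt(41151939335)/559 ≈ 362.90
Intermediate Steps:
j(C) = C*(185 + C)
sqrt(s(g) + j(282)) = sqrt(-119/(-559) + 282*(185 + 282)) = sqrt(-119*(-1/559) + 282*467) = sqrt(119/559 + 131694) = sqrt(73617065/559) = sqrt(41151939335)/559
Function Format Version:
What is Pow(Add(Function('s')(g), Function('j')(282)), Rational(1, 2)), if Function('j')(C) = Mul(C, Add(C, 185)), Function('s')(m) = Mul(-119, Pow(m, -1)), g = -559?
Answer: Mul(Rational(1, 559), Pow(41151939335, Rational(1, 2))) ≈ 362.90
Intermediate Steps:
Function('j')(C) = Mul(C, Add(185, C))
Pow(Add(Function('s')(g), Function('j')(282)), Rational(1, 2)) = Pow(Add(Mul(-119, Pow(-559, -1)), Mul(282, Add(185, 282))), Rational(1, 2)) = Pow(Add(Mul(-119, Rational(-1, 559)), Mul(282, 467)), Rational(1, 2)) = Pow(Add(Rational(119, 559), 131694), Rational(1, 2)) = Pow(Rational(73617065, 559), Rational(1, 2)) = Mul(Rational(1, 559), Pow(41151939335, Rational(1, 2)))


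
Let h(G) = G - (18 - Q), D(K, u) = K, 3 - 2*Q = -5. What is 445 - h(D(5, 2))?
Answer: 454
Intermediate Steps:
Q = 4 (Q = 3/2 - ½*(-5) = 3/2 + 5/2 = 4)
h(G) = -14 + G (h(G) = G - (18 - 1*4) = G - (18 - 4) = G - 1*14 = G - 14 = -14 + G)
445 - h(D(5, 2)) = 445 - (-14 + 5) = 445 - 1*(-9) = 445 + 9 = 454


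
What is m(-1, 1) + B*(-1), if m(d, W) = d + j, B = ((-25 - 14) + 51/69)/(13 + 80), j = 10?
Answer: 20131/2139 ≈ 9.4114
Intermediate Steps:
B = -880/2139 (B = (-39 + 51*(1/69))/93 = (-39 + 17/23)*(1/93) = -880/23*1/93 = -880/2139 ≈ -0.41141)
m(d, W) = 10 + d (m(d, W) = d + 10 = 10 + d)
m(-1, 1) + B*(-1) = (10 - 1) - 880/2139*(-1) = 9 + 880/2139 = 20131/2139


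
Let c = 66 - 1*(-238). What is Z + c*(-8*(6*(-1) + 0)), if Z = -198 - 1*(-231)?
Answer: 14625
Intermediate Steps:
c = 304 (c = 66 + 238 = 304)
Z = 33 (Z = -198 + 231 = 33)
Z + c*(-8*(6*(-1) + 0)) = 33 + 304*(-8*(6*(-1) + 0)) = 33 + 304*(-8*(-6 + 0)) = 33 + 304*(-8*(-6)) = 33 + 304*48 = 33 + 14592 = 14625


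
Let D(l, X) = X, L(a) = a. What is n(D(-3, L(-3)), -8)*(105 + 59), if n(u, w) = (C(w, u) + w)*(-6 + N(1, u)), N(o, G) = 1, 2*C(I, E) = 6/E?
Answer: 7380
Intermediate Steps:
C(I, E) = 3/E (C(I, E) = (6/E)/2 = 3/E)
n(u, w) = -15/u - 5*w (n(u, w) = (3/u + w)*(-6 + 1) = (w + 3/u)*(-5) = -15/u - 5*w)
n(D(-3, L(-3)), -8)*(105 + 59) = (-15/(-3) - 5*(-8))*(105 + 59) = (-15*(-1/3) + 40)*164 = (5 + 40)*164 = 45*164 = 7380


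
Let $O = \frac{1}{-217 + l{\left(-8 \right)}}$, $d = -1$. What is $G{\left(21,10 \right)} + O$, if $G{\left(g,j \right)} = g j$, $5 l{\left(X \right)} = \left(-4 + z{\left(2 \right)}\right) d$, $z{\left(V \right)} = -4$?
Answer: $\frac{226165}{1077} \approx 210.0$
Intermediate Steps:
$l{\left(X \right)} = \frac{8}{5}$ ($l{\left(X \right)} = \frac{\left(-4 - 4\right) \left(-1\right)}{5} = \frac{\left(-8\right) \left(-1\right)}{5} = \frac{1}{5} \cdot 8 = \frac{8}{5}$)
$O = - \frac{5}{1077}$ ($O = \frac{1}{-217 + \frac{8}{5}} = \frac{1}{- \frac{1077}{5}} = - \frac{5}{1077} \approx -0.0046425$)
$G{\left(21,10 \right)} + O = 21 \cdot 10 - \frac{5}{1077} = 210 - \frac{5}{1077} = \frac{226165}{1077}$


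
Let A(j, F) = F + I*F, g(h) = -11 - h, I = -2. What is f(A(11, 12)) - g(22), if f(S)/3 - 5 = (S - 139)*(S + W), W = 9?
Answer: 1407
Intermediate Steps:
A(j, F) = -F (A(j, F) = F - 2*F = -F)
f(S) = 15 + 3*(-139 + S)*(9 + S) (f(S) = 15 + 3*((S - 139)*(S + 9)) = 15 + 3*((-139 + S)*(9 + S)) = 15 + 3*(-139 + S)*(9 + S))
f(A(11, 12)) - g(22) = (-3738 - (-390)*12 + 3*(-1*12)**2) - (-11 - 1*22) = (-3738 - 390*(-12) + 3*(-12)**2) - (-11 - 22) = (-3738 + 4680 + 3*144) - 1*(-33) = (-3738 + 4680 + 432) + 33 = 1374 + 33 = 1407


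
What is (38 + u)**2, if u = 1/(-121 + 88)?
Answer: 1570009/1089 ≈ 1441.7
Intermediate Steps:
u = -1/33 (u = 1/(-33) = -1/33 ≈ -0.030303)
(38 + u)**2 = (38 - 1/33)**2 = (1253/33)**2 = 1570009/1089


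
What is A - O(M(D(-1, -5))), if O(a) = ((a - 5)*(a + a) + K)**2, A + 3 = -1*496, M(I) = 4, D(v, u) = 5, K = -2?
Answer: -599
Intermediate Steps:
A = -499 (A = -3 - 1*496 = -3 - 496 = -499)
O(a) = (-2 + 2*a*(-5 + a))**2 (O(a) = ((a - 5)*(a + a) - 2)**2 = ((-5 + a)*(2*a) - 2)**2 = (2*a*(-5 + a) - 2)**2 = (-2 + 2*a*(-5 + a))**2)
A - O(M(D(-1, -5))) = -499 - 4*(1 - 1*4**2 + 5*4)**2 = -499 - 4*(1 - 1*16 + 20)**2 = -499 - 4*(1 - 16 + 20)**2 = -499 - 4*5**2 = -499 - 4*25 = -499 - 1*100 = -499 - 100 = -599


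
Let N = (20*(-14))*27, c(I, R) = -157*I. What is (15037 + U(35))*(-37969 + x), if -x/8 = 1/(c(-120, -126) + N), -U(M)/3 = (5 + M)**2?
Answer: -548051010967/1410 ≈ -3.8869e+8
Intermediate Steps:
U(M) = -3*(5 + M)**2
N = -7560 (N = -280*27 = -7560)
x = -1/1410 (x = -8/(-157*(-120) - 7560) = -8/(18840 - 7560) = -8/11280 = -8*1/11280 = -1/1410 ≈ -0.00070922)
(15037 + U(35))*(-37969 + x) = (15037 - 3*(5 + 35)**2)*(-37969 - 1/1410) = (15037 - 3*40**2)*(-53536291/1410) = (15037 - 3*1600)*(-53536291/1410) = (15037 - 4800)*(-53536291/1410) = 10237*(-53536291/1410) = -548051010967/1410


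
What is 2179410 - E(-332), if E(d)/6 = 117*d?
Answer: 2412474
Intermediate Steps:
E(d) = 702*d (E(d) = 6*(117*d) = 702*d)
2179410 - E(-332) = 2179410 - 702*(-332) = 2179410 - 1*(-233064) = 2179410 + 233064 = 2412474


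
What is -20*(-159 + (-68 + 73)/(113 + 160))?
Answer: 868040/273 ≈ 3179.6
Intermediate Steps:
-20*(-159 + (-68 + 73)/(113 + 160)) = -20*(-159 + 5/273) = -20*(-43402/273) = 868040/273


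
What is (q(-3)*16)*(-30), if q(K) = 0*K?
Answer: 0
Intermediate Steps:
q(K) = 0
(q(-3)*16)*(-30) = (0*16)*(-30) = 0*(-30) = 0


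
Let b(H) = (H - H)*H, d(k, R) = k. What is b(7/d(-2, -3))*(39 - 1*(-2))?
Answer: 0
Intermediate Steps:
b(H) = 0 (b(H) = 0*H = 0)
b(7/d(-2, -3))*(39 - 1*(-2)) = 0*(39 - 1*(-2)) = 0*(39 + 2) = 0*41 = 0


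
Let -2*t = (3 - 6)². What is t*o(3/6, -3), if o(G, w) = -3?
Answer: 27/2 ≈ 13.500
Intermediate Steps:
t = -9/2 (t = -(3 - 6)²/2 = -½*(-3)² = -½*9 = -9/2 ≈ -4.5000)
t*o(3/6, -3) = -9/2*(-3) = 27/2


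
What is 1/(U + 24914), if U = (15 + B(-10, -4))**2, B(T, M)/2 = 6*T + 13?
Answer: 1/31155 ≈ 3.2098e-5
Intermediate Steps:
B(T, M) = 26 + 12*T (B(T, M) = 2*(6*T + 13) = 2*(13 + 6*T) = 26 + 12*T)
U = 6241 (U = (15 + (26 + 12*(-10)))**2 = (15 + (26 - 120))**2 = (15 - 94)**2 = (-79)**2 = 6241)
1/(U + 24914) = 1/(6241 + 24914) = 1/31155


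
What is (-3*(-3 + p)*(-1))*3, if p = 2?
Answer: -9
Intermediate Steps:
(-3*(-3 + p)*(-1))*3 = (-3*(-3 + 2)*(-1))*3 = (-3*(-1)*(-1))*3 = (3*(-1))*3 = -3*3 = -9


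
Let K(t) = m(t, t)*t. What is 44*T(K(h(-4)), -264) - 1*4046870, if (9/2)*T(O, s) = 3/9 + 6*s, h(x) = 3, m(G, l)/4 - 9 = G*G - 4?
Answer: -109683578/27 ≈ -4.0624e+6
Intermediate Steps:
m(G, l) = 20 + 4*G² (m(G, l) = 36 + 4*(G*G - 4) = 36 + 4*(G² - 4) = 36 + 4*(-4 + G²) = 36 + (-16 + 4*G²) = 20 + 4*G²)
K(t) = t*(20 + 4*t²) (K(t) = (20 + 4*t²)*t = t*(20 + 4*t²))
T(O, s) = 2/27 + 4*s/3 (T(O, s) = 2*(3/9 + 6*s)/9 = 2*(3*(⅑) + 6*s)/9 = 2*(⅓ + 6*s)/9 = 2/27 + 4*s/3)
44*T(K(h(-4)), -264) - 1*4046870 = 44*(2/27 + (4/3)*(-264)) - 1*4046870 = 44*(2/27 - 352) - 4046870 = 44*(-9502/27) - 4046870 = -418088/27 - 4046870 = -109683578/27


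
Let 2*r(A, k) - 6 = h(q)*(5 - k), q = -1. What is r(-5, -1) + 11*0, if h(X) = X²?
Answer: 6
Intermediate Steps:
r(A, k) = 11/2 - k/2 (r(A, k) = 3 + ((-1)²*(5 - k))/2 = 3 + (1*(5 - k))/2 = 3 + (5 - k)/2 = 3 + (5/2 - k/2) = 11/2 - k/2)
r(-5, -1) + 11*0 = (11/2 - ½*(-1)) + 11*0 = (11/2 + ½) + 0 = 6 + 0 = 6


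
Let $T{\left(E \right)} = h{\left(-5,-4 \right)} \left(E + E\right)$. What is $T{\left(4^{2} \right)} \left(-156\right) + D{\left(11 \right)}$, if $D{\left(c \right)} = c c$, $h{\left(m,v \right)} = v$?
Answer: $20089$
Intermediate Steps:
$D{\left(c \right)} = c^{2}$
$T{\left(E \right)} = - 8 E$ ($T{\left(E \right)} = - 4 \left(E + E\right) = - 4 \cdot 2 E = - 8 E$)
$T{\left(4^{2} \right)} \left(-156\right) + D{\left(11 \right)} = - 8 \cdot 4^{2} \left(-156\right) + 11^{2} = \left(-8\right) 16 \left(-156\right) + 121 = \left(-128\right) \left(-156\right) + 121 = 19968 + 121 = 20089$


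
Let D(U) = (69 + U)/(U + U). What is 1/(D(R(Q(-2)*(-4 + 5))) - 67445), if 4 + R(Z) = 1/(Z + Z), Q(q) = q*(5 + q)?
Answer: -98/6610389 ≈ -1.4825e-5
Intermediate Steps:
R(Z) = -4 + 1/(2*Z) (R(Z) = -4 + 1/(Z + Z) = -4 + 1/(2*Z))
D(U) = (69 + U)/(2*U) (D(U) = (69 + U)/((2*U)) = (69 + U)*(1/(2*U)) = (69 + U)/(2*U))
1/(D(R(Q(-2)*(-4 + 5))) - 67445) = 1/((69 + (-4 + 1/(2*(((-2*(5 - 2))*(-4 + 5))))))/(2*(-4 + 1/(2*(((-2*(5 - 2))*(-4 + 5)))))) - 67445) = 1/((69 + (-4 + 1/(2*((-2*3*1)))))/(2*(-4 + 1/(2*((-2*3*1))))) - 67445) = 1/((69 + (-4 + 1/(2*((-6*1)))))/(2*(-4 + 1/(2*((-6*1))))) - 67445) = 1/((69 + (-4 + (½)/(-6)))/(2*(-4 + (½)/(-6))) - 67445) = 1/((69 + (-4 + (½)*(-⅙)))/(2*(-4 + (½)*(-⅙))) - 67445) = 1/((69 + (-4 - 1/12))/(2*(-4 - 1/12)) - 67445) = 1/((69 - 49/12)/(2*(-49/12)) - 67445) = 1/((½)*(-12/49)*(779/12) - 67445) = 1/(-779/98 - 67445) = 1/(-6610389/98) = -98/6610389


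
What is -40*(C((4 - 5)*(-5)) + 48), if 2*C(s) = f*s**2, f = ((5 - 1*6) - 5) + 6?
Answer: -1920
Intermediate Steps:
f = 0 (f = ((5 - 6) - 5) + 6 = (-1 - 5) + 6 = -6 + 6 = 0)
C(s) = 0 (C(s) = (0*s**2)/2 = (1/2)*0 = 0)
-40*(C((4 - 5)*(-5)) + 48) = -40*(0 + 48) = -40*48 = -1920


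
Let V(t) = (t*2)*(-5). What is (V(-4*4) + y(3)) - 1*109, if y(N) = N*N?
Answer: 60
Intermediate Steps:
y(N) = N**2
V(t) = -10*t (V(t) = (2*t)*(-5) = -10*t)
(V(-4*4) + y(3)) - 1*109 = (-(-40)*4 + 3**2) - 1*109 = (-10*(-16) + 9) - 109 = (160 + 9) - 109 = 169 - 109 = 60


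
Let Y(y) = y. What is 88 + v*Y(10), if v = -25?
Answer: -162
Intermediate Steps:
88 + v*Y(10) = 88 - 25*10 = 88 - 250 = -162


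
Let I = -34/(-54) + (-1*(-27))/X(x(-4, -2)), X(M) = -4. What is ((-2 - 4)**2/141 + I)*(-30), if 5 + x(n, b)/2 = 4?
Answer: 148855/846 ≈ 175.95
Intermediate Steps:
x(n, b) = -2 (x(n, b) = -10 + 2*4 = -10 + 8 = -2)
I = -661/108 (I = -34/(-54) - 1*(-27)/(-4) = -34*(-1/54) + 27*(-1/4) = 17/27 - 27/4 = -661/108 ≈ -6.1204)
((-2 - 4)**2/141 + I)*(-30) = ((-2 - 4)**2/141 - 661/108)*(-30) = ((-6)**2*(1/141) - 661/108)*(-30) = (36*(1/141) - 661/108)*(-30) = (12/47 - 661/108)*(-30) = -29771/5076*(-30) = 148855/846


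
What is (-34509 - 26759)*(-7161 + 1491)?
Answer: 347389560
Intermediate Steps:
(-34509 - 26759)*(-7161 + 1491) = -61268*(-5670) = 347389560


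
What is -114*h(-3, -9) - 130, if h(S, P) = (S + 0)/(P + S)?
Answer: -317/2 ≈ -158.50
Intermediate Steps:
h(S, P) = S/(P + S)
-114*h(-3, -9) - 130 = -(-342)/(-9 - 3) - 130 = -(-342)/(-12) - 130 = -(-342)*(-1)/12 - 130 = -114*¼ - 130 = -57/2 - 130 = -317/2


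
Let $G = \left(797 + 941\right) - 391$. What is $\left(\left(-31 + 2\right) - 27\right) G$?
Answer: $-75432$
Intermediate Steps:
$G = 1347$ ($G = 1738 - 391 = 1347$)
$\left(\left(-31 + 2\right) - 27\right) G = \left(\left(-31 + 2\right) - 27\right) 1347 = \left(-29 - 27\right) 1347 = \left(-56\right) 1347 = -75432$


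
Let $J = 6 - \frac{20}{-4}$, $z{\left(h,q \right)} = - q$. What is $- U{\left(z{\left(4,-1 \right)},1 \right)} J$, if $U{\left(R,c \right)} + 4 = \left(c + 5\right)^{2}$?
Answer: $-352$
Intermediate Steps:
$U{\left(R,c \right)} = -4 + \left(5 + c\right)^{2}$ ($U{\left(R,c \right)} = -4 + \left(c + 5\right)^{2} = -4 + \left(5 + c\right)^{2}$)
$J = 11$ ($J = 6 - 20 \left(- \frac{1}{4}\right) = 6 - -5 = 6 + 5 = 11$)
$- U{\left(z{\left(4,-1 \right)},1 \right)} J = - (-4 + \left(5 + 1\right)^{2}) 11 = - (-4 + 6^{2}) 11 = - (-4 + 36) 11 = \left(-1\right) 32 \cdot 11 = \left(-32\right) 11 = -352$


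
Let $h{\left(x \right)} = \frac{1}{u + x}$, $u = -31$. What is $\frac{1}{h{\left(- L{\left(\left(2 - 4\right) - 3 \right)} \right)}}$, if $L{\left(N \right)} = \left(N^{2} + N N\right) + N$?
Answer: $-76$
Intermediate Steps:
$L{\left(N \right)} = N + 2 N^{2}$ ($L{\left(N \right)} = \left(N^{2} + N^{2}\right) + N = 2 N^{2} + N = N + 2 N^{2}$)
$h{\left(x \right)} = \frac{1}{-31 + x}$
$\frac{1}{h{\left(- L{\left(\left(2 - 4\right) - 3 \right)} \right)}} = \frac{1}{\frac{1}{-31 - \left(\left(2 - 4\right) - 3\right) \left(1 + 2 \left(\left(2 - 4\right) - 3\right)\right)}} = \frac{1}{\frac{1}{-31 - \left(-2 - 3\right) \left(1 + 2 \left(-2 - 3\right)\right)}} = \frac{1}{\frac{1}{-31 - - 5 \left(1 + 2 \left(-5\right)\right)}} = \frac{1}{\frac{1}{-31 - - 5 \left(1 - 10\right)}} = \frac{1}{\frac{1}{-31 - \left(-5\right) \left(-9\right)}} = \frac{1}{\frac{1}{-31 - 45}} = \frac{1}{\frac{1}{-76}} = \frac{1}{- \frac{1}{76}} = -76$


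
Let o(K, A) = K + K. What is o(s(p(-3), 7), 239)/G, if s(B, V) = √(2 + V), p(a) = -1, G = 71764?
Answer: 3/35882 ≈ 8.3607e-5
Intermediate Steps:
o(K, A) = 2*K
o(s(p(-3), 7), 239)/G = (2*√(2 + 7))/71764 = (2*√9)*(1/71764) = (2*3)*(1/71764) = 6*(1/71764) = 3/35882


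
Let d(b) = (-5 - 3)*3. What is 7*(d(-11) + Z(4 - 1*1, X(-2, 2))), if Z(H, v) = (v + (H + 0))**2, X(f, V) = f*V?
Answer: -161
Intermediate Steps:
X(f, V) = V*f
d(b) = -24 (d(b) = -8*3 = -24)
Z(H, v) = (H + v)**2 (Z(H, v) = (v + H)**2 = (H + v)**2)
7*(d(-11) + Z(4 - 1*1, X(-2, 2))) = 7*(-24 + ((4 - 1*1) + 2*(-2))**2) = 7*(-24 + ((4 - 1) - 4)**2) = 7*(-24 + (3 - 4)**2) = 7*(-24 + (-1)**2) = 7*(-24 + 1) = 7*(-23) = -161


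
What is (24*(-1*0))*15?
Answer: 0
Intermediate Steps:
(24*(-1*0))*15 = (24*0)*15 = 0*15 = 0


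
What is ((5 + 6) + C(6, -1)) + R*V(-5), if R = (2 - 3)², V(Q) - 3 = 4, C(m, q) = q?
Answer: 17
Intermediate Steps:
V(Q) = 7 (V(Q) = 3 + 4 = 7)
R = 1 (R = (-1)² = 1)
((5 + 6) + C(6, -1)) + R*V(-5) = ((5 + 6) - 1) + 1*7 = (11 - 1) + 7 = 10 + 7 = 17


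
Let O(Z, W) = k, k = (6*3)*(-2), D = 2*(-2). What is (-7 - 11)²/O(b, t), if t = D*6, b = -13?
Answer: -9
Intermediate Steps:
D = -4
k = -36 (k = 18*(-2) = -36)
t = -24 (t = -4*6 = -24)
O(Z, W) = -36
(-7 - 11)²/O(b, t) = (-7 - 11)²/(-36) = (-18)²*(-1/36) = 324*(-1/36) = -9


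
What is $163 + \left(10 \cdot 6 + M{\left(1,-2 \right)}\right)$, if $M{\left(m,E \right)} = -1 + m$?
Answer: $223$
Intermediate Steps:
$163 + \left(10 \cdot 6 + M{\left(1,-2 \right)}\right) = 163 + \left(10 \cdot 6 + \left(-1 + 1\right)\right) = 163 + \left(60 + 0\right) = 163 + 60 = 223$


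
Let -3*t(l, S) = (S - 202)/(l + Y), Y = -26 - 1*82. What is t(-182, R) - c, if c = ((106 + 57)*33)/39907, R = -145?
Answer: -18527459/34719090 ≈ -0.53364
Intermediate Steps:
Y = -108 (Y = -26 - 82 = -108)
t(l, S) = -(-202 + S)/(3*(-108 + l)) (t(l, S) = -(S - 202)/(3*(l - 108)) = -(-202 + S)/(3*(-108 + l)))
c = 5379/39907 (c = (163*33)*(1/39907) = 5379*(1/39907) = 5379/39907 ≈ 0.13479)
t(-182, R) - c = (202 - 1*(-145))/(3*(-108 - 182)) - 1*5379/39907 = (⅓)*(202 + 145)/(-290) - 5379/39907 = (⅓)*(-1/290)*347 - 5379/39907 = -347/870 - 5379/39907 = -18527459/34719090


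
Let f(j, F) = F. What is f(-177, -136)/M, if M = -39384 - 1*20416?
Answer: 17/7475 ≈ 0.0022742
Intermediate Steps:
M = -59800 (M = -39384 - 20416 = -59800)
f(-177, -136)/M = -136/(-59800) = -136*(-1/59800) = 17/7475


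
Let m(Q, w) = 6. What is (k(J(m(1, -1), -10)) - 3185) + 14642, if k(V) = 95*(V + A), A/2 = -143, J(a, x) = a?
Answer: -15143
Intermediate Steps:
A = -286 (A = 2*(-143) = -286)
k(V) = -27170 + 95*V (k(V) = 95*(V - 286) = 95*(-286 + V) = -27170 + 95*V)
(k(J(m(1, -1), -10)) - 3185) + 14642 = ((-27170 + 95*6) - 3185) + 14642 = ((-27170 + 570) - 3185) + 14642 = (-26600 - 3185) + 14642 = -29785 + 14642 = -15143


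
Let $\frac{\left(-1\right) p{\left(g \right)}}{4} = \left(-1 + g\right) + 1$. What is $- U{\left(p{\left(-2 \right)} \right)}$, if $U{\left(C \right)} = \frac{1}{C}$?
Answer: $- \frac{1}{8} \approx -0.125$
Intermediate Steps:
$p{\left(g \right)} = - 4 g$ ($p{\left(g \right)} = - 4 \left(\left(-1 + g\right) + 1\right) = - 4 g$)
$- U{\left(p{\left(-2 \right)} \right)} = - \frac{1}{\left(-4\right) \left(-2\right)} = - \frac{1}{8}$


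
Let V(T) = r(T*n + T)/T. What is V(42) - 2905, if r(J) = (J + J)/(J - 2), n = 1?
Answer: -119103/41 ≈ -2905.0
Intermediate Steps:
r(J) = 2*J/(-2 + J) (r(J) = (2*J)/(-2 + J) = 2*J/(-2 + J))
V(T) = 4/(-2 + 2*T) (V(T) = (2*(T*1 + T)/(-2 + (T*1 + T)))/T = (2*(T + T)/(-2 + (T + T)))/T = (2*(2*T)/(-2 + 2*T))/T = (4*T/(-2 + 2*T))/T = 4/(-2 + 2*T))
V(42) - 2905 = 2/(-1 + 42) - 2905 = 2/41 - 2905 = -119103/41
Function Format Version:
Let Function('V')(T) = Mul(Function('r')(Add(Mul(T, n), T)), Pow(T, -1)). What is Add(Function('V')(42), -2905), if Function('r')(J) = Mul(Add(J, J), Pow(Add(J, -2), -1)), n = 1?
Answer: Rational(-119103, 41) ≈ -2905.0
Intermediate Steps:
Function('r')(J) = Mul(2, J, Pow(Add(-2, J), -1)) (Function('r')(J) = Mul(Mul(2, J), Pow(Add(-2, J), -1)) = Mul(2, J, Pow(Add(-2, J), -1)))
Function('V')(T) = Mul(4, Pow(Add(-2, Mul(2, T)), -1)) (Function('V')(T) = Mul(Mul(2, Add(Mul(T, 1), T), Pow(Add(-2, Add(Mul(T, 1), T)), -1)), Pow(T, -1)) = Mul(Mul(2, Add(T, T), Pow(Add(-2, Add(T, T)), -1)), Pow(T, -1)) = Mul(Mul(2, Mul(2, T), Pow(Add(-2, Mul(2, T)), -1)), Pow(T, -1)) = Mul(Mul(4, T, Pow(Add(-2, Mul(2, T)), -1)), Pow(T, -1)) = Mul(4, Pow(Add(-2, Mul(2, T)), -1)))
Add(Function('V')(42), -2905) = Add(Mul(2, Pow(Add(-1, 42), -1)), -2905) = Add(Mul(2, Pow(41, -1)), -2905) = Add(Mul(2, Rational(1, 41)), -2905) = Add(Rational(2, 41), -2905) = Rational(-119103, 41)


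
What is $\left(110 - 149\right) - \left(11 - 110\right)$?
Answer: $60$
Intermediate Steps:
$\left(110 - 149\right) - \left(11 - 110\right) = \left(110 - 149\right) - -99 = -39 + 99 = 60$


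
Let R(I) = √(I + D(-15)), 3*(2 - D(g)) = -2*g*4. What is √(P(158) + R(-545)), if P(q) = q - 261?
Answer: √(-103 + I*√583) ≈ 1.1816 + 10.217*I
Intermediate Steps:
D(g) = 2 + 8*g/3 (D(g) = 2 - (-2*g)*4/3 = 2 - (-8)*g/3 = 2 + 8*g/3)
R(I) = √(-38 + I) (R(I) = √(I + (2 + (8/3)*(-15))) = √(I + (2 - 40)) = √(I - 38) = √(-38 + I))
P(q) = -261 + q
√(P(158) + R(-545)) = √((-261 + 158) + √(-38 - 545)) = √(-103 + √(-583)) = √(-103 + I*√583)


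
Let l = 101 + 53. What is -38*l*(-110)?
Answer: 643720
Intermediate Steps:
l = 154
-38*l*(-110) = -38*154*(-110) = -5852*(-110) = 643720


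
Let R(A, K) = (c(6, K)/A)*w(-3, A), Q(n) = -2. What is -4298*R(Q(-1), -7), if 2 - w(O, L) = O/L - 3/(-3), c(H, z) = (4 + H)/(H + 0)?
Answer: -10745/6 ≈ -1790.8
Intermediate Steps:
c(H, z) = (4 + H)/H
w(O, L) = 1 - O/L (w(O, L) = 2 - (O/L - 3/(-3)) = 2 - (O/L - 3*(-⅓)) = 2 - (O/L + 1) = 2 - (1 + O/L) = 2 + (-1 - O/L) = 1 - O/L)
R(A, K) = 5*(3 + A)/(3*A²) (R(A, K) = (((4 + 6)/6)/A)*((A - 1*(-3))/A) = (((⅙)*10)/A)*((A + 3)/A) = (5/(3*A))*((3 + A)/A) = 5*(3 + A)/(3*A²))
-4298*R(Q(-1), -7) = -21490*(3 - 2)/(3*(-2)²) = -21490/(3*4) = -4298*5/12 = -10745/6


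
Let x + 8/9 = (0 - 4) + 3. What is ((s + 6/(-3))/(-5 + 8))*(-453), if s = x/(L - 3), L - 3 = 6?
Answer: 18875/54 ≈ 349.54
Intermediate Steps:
L = 9 (L = 3 + 6 = 9)
x = -17/9 (x = -8/9 + ((0 - 4) + 3) = -8/9 + (-4 + 3) = -8/9 - 1 = -17/9 ≈ -1.8889)
s = -17/54 (s = -17/9/(9 - 3) = -17/9/6 = (⅙)*(-17/9) = -17/54 ≈ -0.31481)
((s + 6/(-3))/(-5 + 8))*(-453) = ((-17/54 + 6/(-3))/(-5 + 8))*(-453) = ((-17/54 + 6*(-⅓))/3)*(-453) = ((-17/54 - 2)*(⅓))*(-453) = -125/54*⅓*(-453) = -125/162*(-453) = 18875/54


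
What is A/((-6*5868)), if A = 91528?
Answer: -11441/4401 ≈ -2.5996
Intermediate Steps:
A/((-6*5868)) = 91528/((-6*5868)) = 91528/(-35208) = 91528*(-1/35208) = -11441/4401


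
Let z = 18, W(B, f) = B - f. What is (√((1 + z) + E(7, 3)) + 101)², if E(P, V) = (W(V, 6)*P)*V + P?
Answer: (101 + I*√37)² ≈ 10164.0 + 1228.7*I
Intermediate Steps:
E(P, V) = P + P*V*(-6 + V) (E(P, V) = ((V - 1*6)*P)*V + P = ((V - 6)*P)*V + P = ((-6 + V)*P)*V + P = (P*(-6 + V))*V + P = P*V*(-6 + V) + P = P + P*V*(-6 + V))
(√((1 + z) + E(7, 3)) + 101)² = (√((1 + 18) + 7*(1 + 3*(-6 + 3))) + 101)² = (√(19 + 7*(1 + 3*(-3))) + 101)² = (√(19 + 7*(1 - 9)) + 101)² = (√(19 + 7*(-8)) + 101)² = (√(19 - 56) + 101)² = (√(-37) + 101)² = (I*√37 + 101)² = (101 + I*√37)²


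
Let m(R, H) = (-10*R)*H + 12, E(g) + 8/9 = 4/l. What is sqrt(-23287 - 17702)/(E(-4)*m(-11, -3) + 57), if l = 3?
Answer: -3*I*sqrt(40989)/253 ≈ -2.4007*I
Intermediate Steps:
E(g) = 4/9 (E(g) = -8/9 + 4/3 = 4/9)
m(R, H) = 12 - 10*H*R (m(R, H) = -10*H*R + 12 = 12 - 10*H*R)
sqrt(-23287 - 17702)/(E(-4)*m(-11, -3) + 57) = sqrt(-23287 - 17702)/(4*(12 - 10*(-3)*(-11))/9 + 57) = sqrt(-40989)/(4*(12 - 330)/9 + 57) = (I*sqrt(40989))/((4/9)*(-318) + 57) = (I*sqrt(40989))/(-424/3 + 57) = (I*sqrt(40989))/(-253/3) = (I*sqrt(40989))*(-3/253) = -3*I*sqrt(40989)/253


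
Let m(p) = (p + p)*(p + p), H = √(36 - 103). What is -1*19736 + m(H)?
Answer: -20004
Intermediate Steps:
H = I*√67 (H = √(-67) = I*√67 ≈ 8.1853*I)
m(p) = 4*p² (m(p) = (2*p)*(2*p) = 4*p²)
-1*19736 + m(H) = -1*19736 + 4*(I*√67)² = -19736 + 4*(-67) = -19736 - 268 = -20004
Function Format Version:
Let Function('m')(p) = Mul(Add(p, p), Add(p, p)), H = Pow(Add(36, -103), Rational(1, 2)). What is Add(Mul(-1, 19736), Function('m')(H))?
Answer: -20004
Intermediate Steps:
H = Mul(I, Pow(67, Rational(1, 2))) (H = Pow(-67, Rational(1, 2)) = Mul(I, Pow(67, Rational(1, 2))) ≈ Mul(8.1853, I))
Function('m')(p) = Mul(4, Pow(p, 2)) (Function('m')(p) = Mul(Mul(2, p), Mul(2, p)) = Mul(4, Pow(p, 2)))
Add(Mul(-1, 19736), Function('m')(H)) = Add(Mul(-1, 19736), Mul(4, Pow(Mul(I, Pow(67, Rational(1, 2))), 2))) = Add(-19736, Mul(4, -67)) = Add(-19736, -268) = -20004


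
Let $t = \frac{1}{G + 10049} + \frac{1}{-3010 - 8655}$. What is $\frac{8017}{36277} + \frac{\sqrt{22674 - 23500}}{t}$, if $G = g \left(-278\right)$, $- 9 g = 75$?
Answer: $\frac{8017}{36277} - \frac{432736505 i \sqrt{826}}{2102} \approx 0.22099 - 5.9167 \cdot 10^{6} i$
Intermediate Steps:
$g = - \frac{25}{3}$ ($g = \left(- \frac{1}{9}\right) 75 = - \frac{25}{3} \approx -8.3333$)
$G = \frac{6950}{3}$ ($G = \left(- \frac{25}{3}\right) \left(-278\right) = \frac{6950}{3} \approx 2316.7$)
$t = - \frac{2102}{432736505}$ ($t = \frac{1}{\frac{6950}{3} + 10049} + \frac{1}{-3010 - 8655} = \frac{1}{\frac{37097}{3}} + \frac{1}{-11665} = \frac{3}{37097} - \frac{1}{11665} = - \frac{2102}{432736505} \approx -4.8575 \cdot 10^{-6}$)
$\frac{8017}{36277} + \frac{\sqrt{22674 - 23500}}{t} = \frac{8017}{36277} + \frac{\sqrt{22674 - 23500}}{- \frac{2102}{432736505}} = 8017 \cdot \frac{1}{36277} + \sqrt{-826} \left(- \frac{432736505}{2102}\right) = \frac{8017}{36277} + i \sqrt{826} \left(- \frac{432736505}{2102}\right) = \frac{8017}{36277} - \frac{432736505 i \sqrt{826}}{2102}$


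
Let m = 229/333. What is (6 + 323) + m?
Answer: 109786/333 ≈ 329.69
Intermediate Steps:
m = 229/333 (m = 229*(1/333) = 229/333 ≈ 0.68769)
(6 + 323) + m = (6 + 323) + 229/333 = 329 + 229/333 = 109786/333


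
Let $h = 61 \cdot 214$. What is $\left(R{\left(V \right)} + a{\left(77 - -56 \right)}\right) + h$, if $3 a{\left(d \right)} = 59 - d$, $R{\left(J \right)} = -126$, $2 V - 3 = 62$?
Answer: $\frac{38710}{3} \approx 12903.0$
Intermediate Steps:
$V = \frac{65}{2}$ ($V = \frac{3}{2} + \frac{1}{2} \cdot 62 = \frac{3}{2} + 31 = \frac{65}{2} \approx 32.5$)
$a{\left(d \right)} = \frac{59}{3} - \frac{d}{3}$ ($a{\left(d \right)} = \frac{59 - d}{3} = \frac{59}{3} - \frac{d}{3}$)
$h = 13054$
$\left(R{\left(V \right)} + a{\left(77 - -56 \right)}\right) + h = \left(-126 + \left(\frac{59}{3} - \frac{77 - -56}{3}\right)\right) + 13054 = \left(-126 + \left(\frac{59}{3} - \frac{77 + 56}{3}\right)\right) + 13054 = \left(-126 + \left(\frac{59}{3} - \frac{133}{3}\right)\right) + 13054 = \left(-126 - \frac{74}{3}\right) + 13054 = - \frac{452}{3} + 13054 = \frac{38710}{3}$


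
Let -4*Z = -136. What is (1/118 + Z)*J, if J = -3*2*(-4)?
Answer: 48156/59 ≈ 816.20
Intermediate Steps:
Z = 34 (Z = -¼*(-136) = 34)
J = 24 (J = -6*(-4) = 24)
(1/118 + Z)*J = (1/118 + 34)*24 = (4013/118)*24 = 48156/59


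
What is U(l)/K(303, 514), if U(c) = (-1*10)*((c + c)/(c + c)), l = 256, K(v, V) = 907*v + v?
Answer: -5/137562 ≈ -3.6347e-5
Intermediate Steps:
K(v, V) = 908*v
U(c) = -10 (U(c) = -10*2*c/(2*c) = -10*2*c*1/(2*c) = -10*1 = -10)
U(l)/K(303, 514) = -10/(908*303) = -10/275124 = -10*1/275124 = -5/137562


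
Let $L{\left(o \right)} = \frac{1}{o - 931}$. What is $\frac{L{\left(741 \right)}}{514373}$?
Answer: $- \frac{1}{97730870} \approx -1.0232 \cdot 10^{-8}$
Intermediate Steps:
$L{\left(o \right)} = \frac{1}{-931 + o}$
$\frac{L{\left(741 \right)}}{514373} = \frac{1}{\left(-931 + 741\right) 514373} = \frac{1}{-190} \cdot \frac{1}{514373} = \left(- \frac{1}{190}\right) \frac{1}{514373} = - \frac{1}{97730870}$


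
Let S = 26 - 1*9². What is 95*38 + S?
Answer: 3555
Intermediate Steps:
S = -55 (S = 26 - 1*81 = 26 - 81 = -55)
95*38 + S = 95*38 - 55 = 3610 - 55 = 3555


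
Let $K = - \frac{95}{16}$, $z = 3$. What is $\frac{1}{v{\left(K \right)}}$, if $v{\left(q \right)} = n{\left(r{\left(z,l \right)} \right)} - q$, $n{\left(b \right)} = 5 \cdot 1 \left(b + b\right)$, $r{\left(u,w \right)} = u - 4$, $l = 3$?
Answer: $- \frac{16}{65} \approx -0.24615$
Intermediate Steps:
$K = - \frac{95}{16}$ ($K = \left(-95\right) \frac{1}{16} = - \frac{95}{16} \approx -5.9375$)
$r{\left(u,w \right)} = -4 + u$
$n{\left(b \right)} = 10 b$ ($n{\left(b \right)} = 5 \cdot 2 b = 10 b$)
$v{\left(q \right)} = -10 - q$ ($v{\left(q \right)} = 10 \left(-4 + 3\right) - q = 10 \left(-1\right) - q = -10 - q$)
$\frac{1}{v{\left(K \right)}} = \frac{1}{-10 - - \frac{95}{16}} = \frac{1}{-10 + \frac{95}{16}} = \frac{1}{- \frac{65}{16}} = - \frac{16}{65}$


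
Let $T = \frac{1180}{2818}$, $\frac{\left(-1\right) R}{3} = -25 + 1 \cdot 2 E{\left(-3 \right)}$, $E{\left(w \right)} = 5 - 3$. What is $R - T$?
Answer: $\frac{88177}{1409} \approx 62.581$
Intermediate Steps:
$E{\left(w \right)} = 2$
$R = 63$ ($R = - 3 \left(-25 + 1 \cdot 2 \cdot 2\right) = - 3 \left(-25 + 2 \cdot 2\right) = - 3 \left(-25 + 4\right) = \left(-3\right) \left(-21\right) = 63$)
$T = \frac{590}{1409}$ ($T = 1180 \cdot \frac{1}{2818} = \frac{590}{1409} \approx 0.41874$)
$R - T = 63 - \frac{590}{1409} = \frac{88177}{1409}$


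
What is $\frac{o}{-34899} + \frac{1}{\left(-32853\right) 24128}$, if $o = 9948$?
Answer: $- \frac{2628517553777}{9221213681472} \approx -0.28505$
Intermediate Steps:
$\frac{o}{-34899} + \frac{1}{\left(-32853\right) 24128} = \frac{9948}{-34899} + \frac{1}{\left(-32853\right) 24128} = 9948 \left(- \frac{1}{34899}\right) - \frac{1}{792677184} = - \frac{3316}{11633} - \frac{1}{792677184} = - \frac{2628517553777}{9221213681472}$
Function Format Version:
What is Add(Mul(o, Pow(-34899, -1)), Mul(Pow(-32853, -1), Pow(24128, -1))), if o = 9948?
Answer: Rational(-2628517553777, 9221213681472) ≈ -0.28505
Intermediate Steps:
Add(Mul(o, Pow(-34899, -1)), Mul(Pow(-32853, -1), Pow(24128, -1))) = Add(Mul(9948, Pow(-34899, -1)), Mul(Pow(-32853, -1), Pow(24128, -1))) = Add(Mul(9948, Rational(-1, 34899)), Mul(Rational(-1, 32853), Rational(1, 24128))) = Add(Rational(-3316, 11633), Rational(-1, 792677184)) = Rational(-2628517553777, 9221213681472)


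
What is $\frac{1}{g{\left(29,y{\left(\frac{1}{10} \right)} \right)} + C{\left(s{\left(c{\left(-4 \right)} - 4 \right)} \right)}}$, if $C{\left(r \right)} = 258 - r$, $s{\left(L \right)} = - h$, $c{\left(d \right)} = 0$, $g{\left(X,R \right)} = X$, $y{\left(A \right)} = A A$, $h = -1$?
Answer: $\frac{1}{286} \approx 0.0034965$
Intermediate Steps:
$y{\left(A \right)} = A^{2}$
$s{\left(L \right)} = 1$ ($s{\left(L \right)} = \left(-1\right) \left(-1\right) = 1$)
$\frac{1}{g{\left(29,y{\left(\frac{1}{10} \right)} \right)} + C{\left(s{\left(c{\left(-4 \right)} - 4 \right)} \right)}} = \frac{1}{29 + \left(258 - 1\right)} = \frac{1}{29 + 257} = \frac{1}{286}$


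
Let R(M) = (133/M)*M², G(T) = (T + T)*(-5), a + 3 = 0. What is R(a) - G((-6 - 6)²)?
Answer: 1041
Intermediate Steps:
a = -3 (a = -3 + 0 = -3)
G(T) = -10*T (G(T) = (2*T)*(-5) = -10*T)
R(M) = 133*M
R(a) - G((-6 - 6)²) = 133*(-3) - (-10)*(-6 - 6)² = -399 - (-10)*(-12)² = -399 - (-10)*144 = -399 - 1*(-1440) = -399 + 1440 = 1041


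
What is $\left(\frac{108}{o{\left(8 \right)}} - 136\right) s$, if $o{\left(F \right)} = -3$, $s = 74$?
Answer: $-12728$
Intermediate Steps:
$\left(\frac{108}{o{\left(8 \right)}} - 136\right) s = \left(\frac{108}{-3} - 136\right) 74 = \left(108 \left(- \frac{1}{3}\right) - 136\right) 74 = \left(-36 - 136\right) 74 = \left(-172\right) 74 = -12728$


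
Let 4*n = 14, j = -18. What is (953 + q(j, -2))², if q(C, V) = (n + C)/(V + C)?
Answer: 1455346201/1600 ≈ 9.0959e+5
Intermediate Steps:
n = 7/2 (n = (¼)*14 = 7/2 ≈ 3.5000)
q(C, V) = (7/2 + C)/(C + V) (q(C, V) = (7/2 + C)/(V + C) = (7/2 + C)/(C + V))
(953 + q(j, -2))² = (953 + (7/2 - 18)/(-18 - 2))² = (953 - 29/2/(-20))² = (953 - 1/20*(-29/2))² = (953 + 29/40)² = (38149/40)² = 1455346201/1600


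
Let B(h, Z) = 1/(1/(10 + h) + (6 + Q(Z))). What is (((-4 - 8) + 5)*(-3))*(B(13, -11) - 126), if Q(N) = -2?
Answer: -81865/31 ≈ -2640.8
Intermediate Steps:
B(h, Z) = 1/(4 + 1/(10 + h)) (B(h, Z) = 1/(1/(10 + h) + (6 - 2)) = 1/(1/(10 + h) + 4) = 1/(4 + 1/(10 + h)))
(((-4 - 8) + 5)*(-3))*(B(13, -11) - 126) = (((-4 - 8) + 5)*(-3))*((10 + 13)/(41 + 4*13) - 126) = ((-12 + 5)*(-3))*(23/(41 + 52) - 126) = (-7*(-3))*(23/93 - 126) = 21*((1/93)*23 - 126) = 21*(23/93 - 126) = 21*(-11695/93) = -81865/31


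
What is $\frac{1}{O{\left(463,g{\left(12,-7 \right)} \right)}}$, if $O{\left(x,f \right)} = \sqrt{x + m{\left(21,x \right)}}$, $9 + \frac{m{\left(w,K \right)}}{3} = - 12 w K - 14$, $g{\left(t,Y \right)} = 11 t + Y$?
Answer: $- \frac{i \sqrt{349634}}{349634} \approx - 0.0016912 i$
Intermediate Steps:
$g{\left(t,Y \right)} = Y + 11 t$
$m{\left(w,K \right)} = -69 - 36 K w$ ($m{\left(w,K \right)} = -27 + 3 \left(- 12 w K - 14\right) = -27 + 3 \left(- 12 K w - 14\right) = -27 + 3 \left(-14 - 12 K w\right) = -27 - \left(42 + 36 K w\right) = -69 - 36 K w$)
$O{\left(x,f \right)} = \sqrt{-69 - 755 x}$ ($O{\left(x,f \right)} = \sqrt{x - \left(69 + 36 x 21\right)} = \sqrt{x - \left(69 + 756 x\right)} = \sqrt{-69 - 755 x}$)
$\frac{1}{O{\left(463,g{\left(12,-7 \right)} \right)}} = \frac{1}{\sqrt{-69 - 349565}} = \frac{1}{\sqrt{-349634}} = \frac{1}{i \sqrt{349634}} = - \frac{i \sqrt{349634}}{349634}$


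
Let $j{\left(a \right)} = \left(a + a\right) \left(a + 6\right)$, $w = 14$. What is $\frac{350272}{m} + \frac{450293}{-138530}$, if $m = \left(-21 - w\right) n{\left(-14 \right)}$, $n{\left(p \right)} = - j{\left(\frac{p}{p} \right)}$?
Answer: $\frac{690036237}{969710} \approx 711.59$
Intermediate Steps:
$j{\left(a \right)} = 2 a \left(6 + a\right)$
$n{\left(p \right)} = -14$ ($n{\left(p \right)} = - 2 \frac{p}{p} \left(6 + \frac{p}{p}\right) = - 2 \cdot 1 \left(6 + 1\right) = - 2 \cdot 1 \cdot 7 = \left(-1\right) 14 = -14$)
$m = 490$ ($m = \left(-21 - 14\right) \left(-14\right) = \left(-35\right) \left(-14\right) = 490$)
$\frac{350272}{m} + \frac{450293}{-138530} = \frac{350272}{490} + \frac{450293}{-138530} = 350272 \cdot \frac{1}{490} + 450293 \left(- \frac{1}{138530}\right) = \frac{175136}{245} - \frac{450293}{138530} = \frac{690036237}{969710}$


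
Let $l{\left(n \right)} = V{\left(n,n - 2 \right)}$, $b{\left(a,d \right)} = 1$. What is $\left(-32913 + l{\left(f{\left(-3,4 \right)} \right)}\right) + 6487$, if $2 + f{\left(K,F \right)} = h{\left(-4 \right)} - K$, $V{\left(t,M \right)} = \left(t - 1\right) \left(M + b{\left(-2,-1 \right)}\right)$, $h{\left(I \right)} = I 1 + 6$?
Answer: $-26422$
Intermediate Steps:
$h{\left(I \right)} = 6 + I$ ($h{\left(I \right)} = I + 6 = 6 + I$)
$V{\left(t,M \right)} = \left(1 + M\right) \left(-1 + t\right)$ ($V{\left(t,M \right)} = \left(t - 1\right) \left(M + 1\right) = \left(-1 + t\right) \left(1 + M\right) = \left(1 + M\right) \left(-1 + t\right)$)
$f{\left(K,F \right)} = - K$ ($f{\left(K,F \right)} = -2 - \left(-2 + K\right) = - K$)
$l{\left(n \right)} = 1 + n \left(-2 + n\right)$ ($l{\left(n \right)} = -1 + n - \left(n - 2\right) + \left(n - 2\right) n = -1 + n - \left(-2 + n\right) + \left(-2 + n\right) n = -1 + n - \left(-2 + n\right) + n \left(-2 + n\right) = 1 + n \left(-2 + n\right)$)
$\left(-32913 + l{\left(f{\left(-3,4 \right)} \right)}\right) + 6487 = \left(-32913 + \left(1 + \left(-1\right) \left(-3\right) \left(-2 - -3\right)\right)\right) + 6487 = \left(-32913 + \left(1 + 3 \left(-2 + 3\right)\right)\right) + 6487 = \left(-32913 + \left(1 + 3 \cdot 1\right)\right) + 6487 = \left(-32913 + \left(1 + 3\right)\right) + 6487 = \left(-32913 + 4\right) + 6487 = -32909 + 6487 = -26422$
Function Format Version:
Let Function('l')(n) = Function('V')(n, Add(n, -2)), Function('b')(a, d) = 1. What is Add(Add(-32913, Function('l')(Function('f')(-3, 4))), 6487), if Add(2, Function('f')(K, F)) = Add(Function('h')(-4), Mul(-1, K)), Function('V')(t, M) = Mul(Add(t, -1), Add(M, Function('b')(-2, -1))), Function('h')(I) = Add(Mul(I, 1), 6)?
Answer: -26422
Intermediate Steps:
Function('h')(I) = Add(6, I) (Function('h')(I) = Add(I, 6) = Add(6, I))
Function('V')(t, M) = Mul(Add(1, M), Add(-1, t)) (Function('V')(t, M) = Mul(Add(t, -1), Add(M, 1)) = Mul(Add(-1, t), Add(1, M)) = Mul(Add(1, M), Add(-1, t)))
Function('f')(K, F) = Mul(-1, K) (Function('f')(K, F) = Add(-2, Add(Add(6, -4), Mul(-1, K))) = Add(-2, Add(2, Mul(-1, K))) = Mul(-1, K))
Function('l')(n) = Add(1, Mul(n, Add(-2, n))) (Function('l')(n) = Add(-1, n, Mul(-1, Add(n, -2)), Mul(Add(n, -2), n)) = Add(-1, n, Mul(-1, Add(-2, n)), Mul(Add(-2, n), n)) = Add(-1, n, Add(2, Mul(-1, n)), Mul(n, Add(-2, n))) = Add(1, Mul(n, Add(-2, n))))
Add(Add(-32913, Function('l')(Function('f')(-3, 4))), 6487) = Add(Add(-32913, Add(1, Mul(Mul(-1, -3), Add(-2, Mul(-1, -3))))), 6487) = Add(Add(-32913, Add(1, Mul(3, Add(-2, 3)))), 6487) = Add(Add(-32913, Add(1, Mul(3, 1))), 6487) = Add(Add(-32913, Add(1, 3)), 6487) = Add(Add(-32913, 4), 6487) = Add(-32909, 6487) = -26422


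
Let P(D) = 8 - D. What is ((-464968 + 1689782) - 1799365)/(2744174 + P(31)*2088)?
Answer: -574551/2696150 ≈ -0.21310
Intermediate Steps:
((-464968 + 1689782) - 1799365)/(2744174 + P(31)*2088) = ((-464968 + 1689782) - 1799365)/(2744174 + (8 - 1*31)*2088) = (1224814 - 1799365)/(2744174 + (8 - 31)*2088) = -574551/(2744174 - 23*2088) = -574551/(2744174 - 48024) = -574551/2696150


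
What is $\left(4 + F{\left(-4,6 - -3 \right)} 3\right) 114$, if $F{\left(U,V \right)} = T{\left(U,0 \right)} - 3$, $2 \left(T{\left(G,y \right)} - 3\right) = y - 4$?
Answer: $-228$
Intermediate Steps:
$T{\left(G,y \right)} = 1 + \frac{y}{2}$ ($T{\left(G,y \right)} = 3 + \frac{y - 4}{2} = 3 + \frac{-4 + y}{2} = 3 + \left(-2 + \frac{y}{2}\right) = 1 + \frac{y}{2}$)
$F{\left(U,V \right)} = -2$ ($F{\left(U,V \right)} = \left(1 + \frac{1}{2} \cdot 0\right) - 3 = \left(1 + 0\right) - 3 = 1 - 3 = -2$)
$\left(4 + F{\left(-4,6 - -3 \right)} 3\right) 114 = \left(4 - 6\right) 114 = \left(-2\right) 114 = -228$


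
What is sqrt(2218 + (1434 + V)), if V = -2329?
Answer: 21*sqrt(3) ≈ 36.373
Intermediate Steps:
sqrt(2218 + (1434 + V)) = sqrt(2218 + (1434 - 2329)) = sqrt(2218 - 895) = sqrt(1323) = 21*sqrt(3)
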